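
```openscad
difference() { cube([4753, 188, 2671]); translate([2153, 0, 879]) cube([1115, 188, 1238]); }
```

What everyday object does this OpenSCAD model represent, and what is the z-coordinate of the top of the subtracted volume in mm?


A wall with a window opening. The window head height is 2117 mm.

A wall with a rectangular opening subtracted — a window. Sill at z = 879, opening 1238 mm tall, so the head is at 879 + 1238 = 2117 mm.


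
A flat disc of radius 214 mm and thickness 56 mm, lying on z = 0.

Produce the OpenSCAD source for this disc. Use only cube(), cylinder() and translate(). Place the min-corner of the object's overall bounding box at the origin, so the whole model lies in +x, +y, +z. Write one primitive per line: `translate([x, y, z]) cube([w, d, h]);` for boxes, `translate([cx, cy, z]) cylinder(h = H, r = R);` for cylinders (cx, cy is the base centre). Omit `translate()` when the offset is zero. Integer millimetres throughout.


translate([214, 214, 0]) cylinder(h = 56, r = 214);


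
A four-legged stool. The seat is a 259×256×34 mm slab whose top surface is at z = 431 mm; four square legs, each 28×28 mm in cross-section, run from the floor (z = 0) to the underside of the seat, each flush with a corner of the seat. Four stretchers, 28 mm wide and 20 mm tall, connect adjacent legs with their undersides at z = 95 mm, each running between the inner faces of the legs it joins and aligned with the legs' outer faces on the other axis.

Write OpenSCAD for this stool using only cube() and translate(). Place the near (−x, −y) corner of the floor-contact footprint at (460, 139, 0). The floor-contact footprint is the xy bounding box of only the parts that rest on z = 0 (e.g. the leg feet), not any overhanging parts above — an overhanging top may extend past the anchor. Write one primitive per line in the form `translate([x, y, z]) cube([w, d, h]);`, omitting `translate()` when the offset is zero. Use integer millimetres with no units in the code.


// leg_h = 431 - 34 = 397
// stretcher span = 259 - 2*28 = 203
translate([460, 139, 397]) cube([259, 256, 34]);
translate([460, 139, 0]) cube([28, 28, 397]);
translate([691, 139, 0]) cube([28, 28, 397]);
translate([460, 367, 0]) cube([28, 28, 397]);
translate([691, 367, 0]) cube([28, 28, 397]);
translate([488, 139, 95]) cube([203, 28, 20]);
translate([488, 367, 95]) cube([203, 28, 20]);
translate([460, 167, 95]) cube([28, 200, 20]);
translate([691, 167, 95]) cube([28, 200, 20]);


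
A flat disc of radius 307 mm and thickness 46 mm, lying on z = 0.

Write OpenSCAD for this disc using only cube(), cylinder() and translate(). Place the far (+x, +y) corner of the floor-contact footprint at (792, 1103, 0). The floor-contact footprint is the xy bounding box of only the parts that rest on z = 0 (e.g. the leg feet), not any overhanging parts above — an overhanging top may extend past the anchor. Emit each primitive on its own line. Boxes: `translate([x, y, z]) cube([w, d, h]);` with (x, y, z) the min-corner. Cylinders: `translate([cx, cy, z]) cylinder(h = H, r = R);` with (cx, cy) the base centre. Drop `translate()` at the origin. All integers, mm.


translate([485, 796, 0]) cylinder(h = 46, r = 307);


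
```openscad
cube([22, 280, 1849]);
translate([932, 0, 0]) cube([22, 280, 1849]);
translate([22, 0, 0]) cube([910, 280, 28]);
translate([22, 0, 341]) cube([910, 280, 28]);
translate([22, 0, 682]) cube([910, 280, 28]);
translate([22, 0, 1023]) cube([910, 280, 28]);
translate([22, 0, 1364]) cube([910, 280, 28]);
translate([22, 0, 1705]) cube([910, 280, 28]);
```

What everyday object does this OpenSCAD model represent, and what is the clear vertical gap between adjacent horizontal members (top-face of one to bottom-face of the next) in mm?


A bookshelf. The clear shelf gap is 313 mm.

Two tall side panels with 6 horizontal boards between them — a bookshelf. The first two shelf undersides are at z = 0 and z = 341; with shelf thickness 28, the clear gap is 341 − 0 − 28 = 313 mm.


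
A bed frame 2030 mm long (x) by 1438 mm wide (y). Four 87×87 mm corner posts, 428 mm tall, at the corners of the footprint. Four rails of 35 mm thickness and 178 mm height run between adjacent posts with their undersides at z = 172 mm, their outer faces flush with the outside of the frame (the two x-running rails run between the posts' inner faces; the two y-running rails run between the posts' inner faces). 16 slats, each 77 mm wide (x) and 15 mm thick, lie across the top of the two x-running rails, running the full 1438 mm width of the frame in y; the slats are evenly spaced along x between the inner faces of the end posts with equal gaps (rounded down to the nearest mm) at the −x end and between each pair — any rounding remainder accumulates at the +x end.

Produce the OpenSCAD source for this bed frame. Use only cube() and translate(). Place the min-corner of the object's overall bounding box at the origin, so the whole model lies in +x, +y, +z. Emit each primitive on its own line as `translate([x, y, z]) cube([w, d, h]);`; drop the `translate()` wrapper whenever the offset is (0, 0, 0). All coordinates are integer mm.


cube([87, 87, 428]);
translate([0, 1351, 0]) cube([87, 87, 428]);
translate([1943, 0, 0]) cube([87, 87, 428]);
translate([1943, 1351, 0]) cube([87, 87, 428]);
translate([87, 0, 172]) cube([1856, 35, 178]);
translate([87, 1403, 172]) cube([1856, 35, 178]);
translate([0, 87, 172]) cube([35, 1264, 178]);
translate([1995, 87, 172]) cube([35, 1264, 178]);
translate([123, 0, 350]) cube([77, 1438, 15]);
translate([236, 0, 350]) cube([77, 1438, 15]);
translate([349, 0, 350]) cube([77, 1438, 15]);
translate([462, 0, 350]) cube([77, 1438, 15]);
translate([575, 0, 350]) cube([77, 1438, 15]);
translate([688, 0, 350]) cube([77, 1438, 15]);
translate([801, 0, 350]) cube([77, 1438, 15]);
translate([914, 0, 350]) cube([77, 1438, 15]);
translate([1027, 0, 350]) cube([77, 1438, 15]);
translate([1140, 0, 350]) cube([77, 1438, 15]);
translate([1253, 0, 350]) cube([77, 1438, 15]);
translate([1366, 0, 350]) cube([77, 1438, 15]);
translate([1479, 0, 350]) cube([77, 1438, 15]);
translate([1592, 0, 350]) cube([77, 1438, 15]);
translate([1705, 0, 350]) cube([77, 1438, 15]);
translate([1818, 0, 350]) cube([77, 1438, 15]);


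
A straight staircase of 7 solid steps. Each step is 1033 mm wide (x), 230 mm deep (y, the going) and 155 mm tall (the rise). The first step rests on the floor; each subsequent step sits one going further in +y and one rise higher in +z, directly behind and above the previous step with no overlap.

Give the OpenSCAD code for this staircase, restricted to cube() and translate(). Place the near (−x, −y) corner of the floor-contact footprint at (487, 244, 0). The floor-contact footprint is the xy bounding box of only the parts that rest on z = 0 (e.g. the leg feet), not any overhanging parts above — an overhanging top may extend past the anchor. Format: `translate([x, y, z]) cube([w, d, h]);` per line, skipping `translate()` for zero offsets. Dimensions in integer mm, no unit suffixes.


translate([487, 244, 0]) cube([1033, 230, 155]);
translate([487, 474, 155]) cube([1033, 230, 155]);
translate([487, 704, 310]) cube([1033, 230, 155]);
translate([487, 934, 465]) cube([1033, 230, 155]);
translate([487, 1164, 620]) cube([1033, 230, 155]);
translate([487, 1394, 775]) cube([1033, 230, 155]);
translate([487, 1624, 930]) cube([1033, 230, 155]);


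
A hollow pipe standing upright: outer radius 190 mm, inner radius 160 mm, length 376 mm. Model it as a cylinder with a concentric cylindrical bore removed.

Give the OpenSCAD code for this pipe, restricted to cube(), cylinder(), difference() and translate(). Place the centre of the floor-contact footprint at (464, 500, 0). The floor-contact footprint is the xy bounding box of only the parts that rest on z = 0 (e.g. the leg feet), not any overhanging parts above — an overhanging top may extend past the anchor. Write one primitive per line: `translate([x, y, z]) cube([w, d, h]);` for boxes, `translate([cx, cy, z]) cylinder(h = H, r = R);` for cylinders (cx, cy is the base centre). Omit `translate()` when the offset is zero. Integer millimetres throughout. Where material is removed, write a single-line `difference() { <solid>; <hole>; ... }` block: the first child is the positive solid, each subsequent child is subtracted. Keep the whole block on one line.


difference() { translate([464, 500, 0]) cylinder(h = 376, r = 190); translate([464, 500, 0]) cylinder(h = 376, r = 160); }


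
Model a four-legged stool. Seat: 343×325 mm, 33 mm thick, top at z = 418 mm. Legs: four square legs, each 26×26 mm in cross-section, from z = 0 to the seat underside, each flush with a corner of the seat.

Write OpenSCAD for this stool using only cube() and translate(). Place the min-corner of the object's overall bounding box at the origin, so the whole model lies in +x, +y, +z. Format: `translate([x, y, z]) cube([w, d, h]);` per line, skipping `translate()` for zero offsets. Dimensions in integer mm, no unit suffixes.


translate([0, 0, 385]) cube([343, 325, 33]);
cube([26, 26, 385]);
translate([317, 0, 0]) cube([26, 26, 385]);
translate([0, 299, 0]) cube([26, 26, 385]);
translate([317, 299, 0]) cube([26, 26, 385]);


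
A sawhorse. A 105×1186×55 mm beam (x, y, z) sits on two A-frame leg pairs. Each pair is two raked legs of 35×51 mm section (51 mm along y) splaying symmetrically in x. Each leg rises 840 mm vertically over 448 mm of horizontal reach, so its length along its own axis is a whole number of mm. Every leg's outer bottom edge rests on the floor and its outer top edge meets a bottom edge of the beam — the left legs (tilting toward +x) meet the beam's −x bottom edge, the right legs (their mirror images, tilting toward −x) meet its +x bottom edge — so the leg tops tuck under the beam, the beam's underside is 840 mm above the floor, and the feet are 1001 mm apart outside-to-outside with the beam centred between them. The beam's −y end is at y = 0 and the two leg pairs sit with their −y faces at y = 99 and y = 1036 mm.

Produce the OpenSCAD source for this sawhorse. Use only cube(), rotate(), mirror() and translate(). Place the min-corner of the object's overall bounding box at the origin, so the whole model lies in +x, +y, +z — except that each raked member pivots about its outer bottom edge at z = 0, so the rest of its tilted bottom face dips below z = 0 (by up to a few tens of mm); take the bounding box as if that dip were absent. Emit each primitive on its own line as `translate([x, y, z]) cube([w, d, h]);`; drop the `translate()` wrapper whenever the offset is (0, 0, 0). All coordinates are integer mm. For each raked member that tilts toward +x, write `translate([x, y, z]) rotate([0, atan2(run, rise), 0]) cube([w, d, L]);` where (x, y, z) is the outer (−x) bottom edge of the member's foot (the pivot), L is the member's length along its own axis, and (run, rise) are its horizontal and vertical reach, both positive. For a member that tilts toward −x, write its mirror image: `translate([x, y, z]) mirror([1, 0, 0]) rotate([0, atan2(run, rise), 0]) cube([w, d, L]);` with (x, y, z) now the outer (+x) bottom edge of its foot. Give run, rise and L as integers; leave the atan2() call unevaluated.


// leg length = √(448² + 840²) = 952
// right-leg outer foot x = 2·448 + 105 = 1001
// beam min-corner = (448, 0, 840)
translate([448, 0, 840]) cube([105, 1186, 55]);
translate([0, 99, 0]) rotate([0, atan2(448, 840), 0]) cube([35, 51, 952]);
translate([1001, 99, 0]) mirror([1, 0, 0]) rotate([0, atan2(448, 840), 0]) cube([35, 51, 952]);
translate([0, 1036, 0]) rotate([0, atan2(448, 840), 0]) cube([35, 51, 952]);
translate([1001, 1036, 0]) mirror([1, 0, 0]) rotate([0, atan2(448, 840), 0]) cube([35, 51, 952]);


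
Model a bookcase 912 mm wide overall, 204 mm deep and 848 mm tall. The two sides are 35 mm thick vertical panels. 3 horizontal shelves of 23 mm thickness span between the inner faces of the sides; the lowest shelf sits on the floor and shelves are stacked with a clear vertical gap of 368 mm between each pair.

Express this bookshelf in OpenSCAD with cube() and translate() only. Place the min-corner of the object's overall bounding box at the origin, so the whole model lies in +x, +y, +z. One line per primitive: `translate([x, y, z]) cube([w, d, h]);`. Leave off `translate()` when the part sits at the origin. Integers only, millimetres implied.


cube([35, 204, 848]);
translate([877, 0, 0]) cube([35, 204, 848]);
translate([35, 0, 0]) cube([842, 204, 23]);
translate([35, 0, 391]) cube([842, 204, 23]);
translate([35, 0, 782]) cube([842, 204, 23]);


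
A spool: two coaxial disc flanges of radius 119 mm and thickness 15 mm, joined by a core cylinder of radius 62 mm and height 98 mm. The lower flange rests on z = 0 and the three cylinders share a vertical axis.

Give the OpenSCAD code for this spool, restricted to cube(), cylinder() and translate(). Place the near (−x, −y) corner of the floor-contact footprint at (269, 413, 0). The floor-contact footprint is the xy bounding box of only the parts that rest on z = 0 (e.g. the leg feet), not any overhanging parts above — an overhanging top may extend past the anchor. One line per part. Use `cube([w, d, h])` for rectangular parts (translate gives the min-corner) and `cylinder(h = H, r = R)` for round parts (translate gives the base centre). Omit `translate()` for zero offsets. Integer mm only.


translate([388, 532, 0]) cylinder(h = 15, r = 119);
translate([388, 532, 15]) cylinder(h = 98, r = 62);
translate([388, 532, 113]) cylinder(h = 15, r = 119);


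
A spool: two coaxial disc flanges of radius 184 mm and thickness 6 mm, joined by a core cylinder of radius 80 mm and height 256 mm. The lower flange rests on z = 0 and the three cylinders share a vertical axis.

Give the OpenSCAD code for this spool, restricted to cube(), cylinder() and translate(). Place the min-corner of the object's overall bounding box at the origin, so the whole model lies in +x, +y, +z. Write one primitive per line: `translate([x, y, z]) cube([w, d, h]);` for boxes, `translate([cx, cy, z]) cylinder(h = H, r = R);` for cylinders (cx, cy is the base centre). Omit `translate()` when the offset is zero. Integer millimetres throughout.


translate([184, 184, 0]) cylinder(h = 6, r = 184);
translate([184, 184, 6]) cylinder(h = 256, r = 80);
translate([184, 184, 262]) cylinder(h = 6, r = 184);


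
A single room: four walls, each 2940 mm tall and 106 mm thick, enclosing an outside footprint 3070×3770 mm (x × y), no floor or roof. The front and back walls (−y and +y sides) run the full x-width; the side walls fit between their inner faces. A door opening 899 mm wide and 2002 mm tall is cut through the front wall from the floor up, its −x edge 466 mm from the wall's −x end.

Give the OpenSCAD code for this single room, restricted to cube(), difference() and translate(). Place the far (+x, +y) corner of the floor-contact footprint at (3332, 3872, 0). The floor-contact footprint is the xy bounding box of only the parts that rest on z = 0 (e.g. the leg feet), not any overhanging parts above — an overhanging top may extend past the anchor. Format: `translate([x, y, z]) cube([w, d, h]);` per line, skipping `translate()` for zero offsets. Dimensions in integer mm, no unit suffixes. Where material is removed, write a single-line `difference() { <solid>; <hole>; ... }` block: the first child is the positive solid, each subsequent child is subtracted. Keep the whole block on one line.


difference() { translate([262, 102, 0]) cube([3070, 106, 2940]); translate([728, 102, 0]) cube([899, 106, 2002]); }
translate([262, 3766, 0]) cube([3070, 106, 2940]);
translate([262, 208, 0]) cube([106, 3558, 2940]);
translate([3226, 208, 0]) cube([106, 3558, 2940]);


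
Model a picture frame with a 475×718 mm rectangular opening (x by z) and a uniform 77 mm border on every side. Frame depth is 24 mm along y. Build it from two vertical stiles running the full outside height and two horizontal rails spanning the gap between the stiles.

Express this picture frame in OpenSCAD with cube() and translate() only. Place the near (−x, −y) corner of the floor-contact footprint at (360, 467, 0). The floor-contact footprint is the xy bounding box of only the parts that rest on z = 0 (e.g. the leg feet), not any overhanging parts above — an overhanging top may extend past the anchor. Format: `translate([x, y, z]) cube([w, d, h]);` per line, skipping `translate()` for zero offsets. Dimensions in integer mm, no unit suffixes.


translate([360, 467, 0]) cube([77, 24, 872]);
translate([912, 467, 0]) cube([77, 24, 872]);
translate([437, 467, 0]) cube([475, 24, 77]);
translate([437, 467, 795]) cube([475, 24, 77]);


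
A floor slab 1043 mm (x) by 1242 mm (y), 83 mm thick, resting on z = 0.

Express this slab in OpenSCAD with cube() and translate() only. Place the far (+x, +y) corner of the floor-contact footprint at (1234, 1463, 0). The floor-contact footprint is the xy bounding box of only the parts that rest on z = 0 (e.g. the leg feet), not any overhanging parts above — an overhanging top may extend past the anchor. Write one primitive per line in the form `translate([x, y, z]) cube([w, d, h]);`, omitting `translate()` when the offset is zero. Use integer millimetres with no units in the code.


translate([191, 221, 0]) cube([1043, 1242, 83]);


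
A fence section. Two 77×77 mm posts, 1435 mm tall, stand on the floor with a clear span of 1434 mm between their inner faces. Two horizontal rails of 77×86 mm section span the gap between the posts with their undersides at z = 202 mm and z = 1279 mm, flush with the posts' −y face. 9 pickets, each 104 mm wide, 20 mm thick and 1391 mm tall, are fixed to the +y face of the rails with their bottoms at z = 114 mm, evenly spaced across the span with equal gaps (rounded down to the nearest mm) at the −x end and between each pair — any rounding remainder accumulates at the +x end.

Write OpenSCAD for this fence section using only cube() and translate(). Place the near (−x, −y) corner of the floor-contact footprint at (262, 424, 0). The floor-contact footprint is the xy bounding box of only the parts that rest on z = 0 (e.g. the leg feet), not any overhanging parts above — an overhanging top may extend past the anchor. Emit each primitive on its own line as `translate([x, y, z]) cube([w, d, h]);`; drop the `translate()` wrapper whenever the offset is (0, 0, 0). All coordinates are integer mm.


translate([262, 424, 0]) cube([77, 77, 1435]);
translate([1773, 424, 0]) cube([77, 77, 1435]);
translate([339, 424, 202]) cube([1434, 77, 86]);
translate([339, 424, 1279]) cube([1434, 77, 86]);
translate([388, 501, 114]) cube([104, 20, 1391]);
translate([541, 501, 114]) cube([104, 20, 1391]);
translate([694, 501, 114]) cube([104, 20, 1391]);
translate([847, 501, 114]) cube([104, 20, 1391]);
translate([1000, 501, 114]) cube([104, 20, 1391]);
translate([1153, 501, 114]) cube([104, 20, 1391]);
translate([1306, 501, 114]) cube([104, 20, 1391]);
translate([1459, 501, 114]) cube([104, 20, 1391]);
translate([1612, 501, 114]) cube([104, 20, 1391]);


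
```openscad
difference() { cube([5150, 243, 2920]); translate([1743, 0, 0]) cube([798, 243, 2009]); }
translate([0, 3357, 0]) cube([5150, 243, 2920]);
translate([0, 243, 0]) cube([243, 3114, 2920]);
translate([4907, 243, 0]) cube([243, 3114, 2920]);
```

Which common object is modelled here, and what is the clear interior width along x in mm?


A single room. The interior width is 4664 mm.

Four walls enclosing a rectangle with a door in the front wall — a room. Outside width 5150 minus two 243 mm walls gives 4664 mm.


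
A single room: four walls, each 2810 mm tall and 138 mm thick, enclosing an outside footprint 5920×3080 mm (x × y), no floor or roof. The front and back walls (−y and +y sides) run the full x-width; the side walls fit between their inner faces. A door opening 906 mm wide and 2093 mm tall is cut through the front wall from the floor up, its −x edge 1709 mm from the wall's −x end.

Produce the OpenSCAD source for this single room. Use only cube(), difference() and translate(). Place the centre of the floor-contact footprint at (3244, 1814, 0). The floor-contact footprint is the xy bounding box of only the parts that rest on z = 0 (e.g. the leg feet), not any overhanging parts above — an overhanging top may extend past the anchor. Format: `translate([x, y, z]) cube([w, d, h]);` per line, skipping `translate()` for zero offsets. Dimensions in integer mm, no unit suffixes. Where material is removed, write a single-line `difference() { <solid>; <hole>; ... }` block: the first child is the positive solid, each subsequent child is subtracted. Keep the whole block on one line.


difference() { translate([284, 274, 0]) cube([5920, 138, 2810]); translate([1993, 274, 0]) cube([906, 138, 2093]); }
translate([284, 3216, 0]) cube([5920, 138, 2810]);
translate([284, 412, 0]) cube([138, 2804, 2810]);
translate([6066, 412, 0]) cube([138, 2804, 2810]);


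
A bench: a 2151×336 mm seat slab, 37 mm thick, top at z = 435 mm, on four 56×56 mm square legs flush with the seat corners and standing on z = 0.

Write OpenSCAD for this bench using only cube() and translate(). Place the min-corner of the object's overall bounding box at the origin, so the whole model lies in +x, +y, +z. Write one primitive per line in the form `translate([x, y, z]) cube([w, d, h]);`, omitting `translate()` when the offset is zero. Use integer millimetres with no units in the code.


// leg_h = 435 − 37 = 398
translate([0, 0, 398]) cube([2151, 336, 37]);
cube([56, 56, 398]);
translate([0, 280, 0]) cube([56, 56, 398]);
translate([2095, 0, 0]) cube([56, 56, 398]);
translate([2095, 280, 0]) cube([56, 56, 398]);


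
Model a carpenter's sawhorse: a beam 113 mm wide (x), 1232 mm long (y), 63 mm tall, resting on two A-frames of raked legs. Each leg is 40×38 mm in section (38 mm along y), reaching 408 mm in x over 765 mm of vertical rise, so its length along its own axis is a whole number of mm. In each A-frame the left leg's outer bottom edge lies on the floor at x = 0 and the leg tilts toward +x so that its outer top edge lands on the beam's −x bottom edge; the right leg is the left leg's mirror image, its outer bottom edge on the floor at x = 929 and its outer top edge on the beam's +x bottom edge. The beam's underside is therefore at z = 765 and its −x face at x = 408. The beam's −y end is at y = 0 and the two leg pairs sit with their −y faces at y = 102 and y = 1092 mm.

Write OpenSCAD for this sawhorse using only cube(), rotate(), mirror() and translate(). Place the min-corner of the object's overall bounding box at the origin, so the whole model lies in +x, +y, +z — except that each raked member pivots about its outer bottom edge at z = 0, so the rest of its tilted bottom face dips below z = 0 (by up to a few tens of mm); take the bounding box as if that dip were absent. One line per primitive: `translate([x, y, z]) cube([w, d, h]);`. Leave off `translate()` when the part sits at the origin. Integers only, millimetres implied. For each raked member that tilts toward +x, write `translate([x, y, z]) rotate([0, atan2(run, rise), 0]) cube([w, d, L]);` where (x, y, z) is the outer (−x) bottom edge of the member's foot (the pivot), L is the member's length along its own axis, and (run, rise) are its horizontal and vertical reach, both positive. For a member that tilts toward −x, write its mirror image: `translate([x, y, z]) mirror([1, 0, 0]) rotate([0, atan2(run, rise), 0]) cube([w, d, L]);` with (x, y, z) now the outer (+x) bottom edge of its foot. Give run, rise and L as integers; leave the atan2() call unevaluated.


translate([408, 0, 765]) cube([113, 1232, 63]);
translate([0, 102, 0]) rotate([0, atan2(408, 765), 0]) cube([40, 38, 867]);
translate([929, 102, 0]) mirror([1, 0, 0]) rotate([0, atan2(408, 765), 0]) cube([40, 38, 867]);
translate([0, 1092, 0]) rotate([0, atan2(408, 765), 0]) cube([40, 38, 867]);
translate([929, 1092, 0]) mirror([1, 0, 0]) rotate([0, atan2(408, 765), 0]) cube([40, 38, 867]);


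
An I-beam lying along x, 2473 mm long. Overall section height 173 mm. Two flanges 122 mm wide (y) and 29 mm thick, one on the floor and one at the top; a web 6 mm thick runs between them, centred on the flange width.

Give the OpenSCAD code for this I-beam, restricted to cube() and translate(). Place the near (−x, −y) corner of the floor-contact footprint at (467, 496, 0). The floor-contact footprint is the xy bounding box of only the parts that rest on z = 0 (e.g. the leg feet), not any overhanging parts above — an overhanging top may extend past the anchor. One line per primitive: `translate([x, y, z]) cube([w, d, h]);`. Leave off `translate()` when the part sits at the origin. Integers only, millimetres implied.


translate([467, 496, 0]) cube([2473, 122, 29]);
translate([467, 554, 29]) cube([2473, 6, 115]);
translate([467, 496, 144]) cube([2473, 122, 29]);


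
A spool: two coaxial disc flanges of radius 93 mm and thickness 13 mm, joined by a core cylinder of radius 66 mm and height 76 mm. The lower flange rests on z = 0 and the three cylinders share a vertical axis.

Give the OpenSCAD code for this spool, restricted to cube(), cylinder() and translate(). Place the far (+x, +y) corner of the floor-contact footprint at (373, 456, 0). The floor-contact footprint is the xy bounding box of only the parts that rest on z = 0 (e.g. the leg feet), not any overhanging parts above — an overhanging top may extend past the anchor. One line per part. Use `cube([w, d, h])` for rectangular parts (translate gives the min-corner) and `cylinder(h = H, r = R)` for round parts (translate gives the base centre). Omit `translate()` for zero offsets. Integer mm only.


translate([280, 363, 0]) cylinder(h = 13, r = 93);
translate([280, 363, 13]) cylinder(h = 76, r = 66);
translate([280, 363, 89]) cylinder(h = 13, r = 93);


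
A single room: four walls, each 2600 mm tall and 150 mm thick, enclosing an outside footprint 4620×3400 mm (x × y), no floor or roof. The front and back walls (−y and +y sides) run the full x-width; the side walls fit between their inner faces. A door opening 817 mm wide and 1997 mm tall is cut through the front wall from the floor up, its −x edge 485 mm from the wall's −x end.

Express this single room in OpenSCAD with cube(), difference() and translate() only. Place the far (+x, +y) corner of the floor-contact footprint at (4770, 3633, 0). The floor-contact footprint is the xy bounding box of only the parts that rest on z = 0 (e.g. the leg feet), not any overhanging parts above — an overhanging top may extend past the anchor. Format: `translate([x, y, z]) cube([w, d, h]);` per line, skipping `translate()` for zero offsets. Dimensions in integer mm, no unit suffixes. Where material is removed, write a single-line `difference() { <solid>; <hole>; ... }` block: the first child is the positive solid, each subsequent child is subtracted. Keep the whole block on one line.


difference() { translate([150, 233, 0]) cube([4620, 150, 2600]); translate([635, 233, 0]) cube([817, 150, 1997]); }
translate([150, 3483, 0]) cube([4620, 150, 2600]);
translate([150, 383, 0]) cube([150, 3100, 2600]);
translate([4620, 383, 0]) cube([150, 3100, 2600]);


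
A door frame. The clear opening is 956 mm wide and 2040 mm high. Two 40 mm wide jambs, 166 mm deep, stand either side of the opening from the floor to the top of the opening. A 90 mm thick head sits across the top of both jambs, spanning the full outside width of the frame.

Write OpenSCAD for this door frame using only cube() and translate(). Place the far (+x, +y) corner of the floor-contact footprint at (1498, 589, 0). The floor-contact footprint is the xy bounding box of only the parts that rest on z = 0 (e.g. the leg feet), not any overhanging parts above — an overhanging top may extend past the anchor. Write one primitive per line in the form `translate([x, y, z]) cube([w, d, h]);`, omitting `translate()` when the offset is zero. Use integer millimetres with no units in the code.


translate([462, 423, 0]) cube([40, 166, 2040]);
translate([1458, 423, 0]) cube([40, 166, 2040]);
translate([462, 423, 2040]) cube([1036, 166, 90]);


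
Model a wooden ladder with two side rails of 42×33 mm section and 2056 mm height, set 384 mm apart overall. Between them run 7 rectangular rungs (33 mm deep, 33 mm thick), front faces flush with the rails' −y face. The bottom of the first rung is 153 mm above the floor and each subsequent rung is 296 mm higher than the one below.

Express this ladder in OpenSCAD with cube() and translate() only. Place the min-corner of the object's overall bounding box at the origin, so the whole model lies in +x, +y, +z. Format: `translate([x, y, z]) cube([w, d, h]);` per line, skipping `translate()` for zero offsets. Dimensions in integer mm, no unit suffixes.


cube([42, 33, 2056]);
translate([342, 0, 0]) cube([42, 33, 2056]);
translate([42, 0, 153]) cube([300, 33, 33]);
translate([42, 0, 449]) cube([300, 33, 33]);
translate([42, 0, 745]) cube([300, 33, 33]);
translate([42, 0, 1041]) cube([300, 33, 33]);
translate([42, 0, 1337]) cube([300, 33, 33]);
translate([42, 0, 1633]) cube([300, 33, 33]);
translate([42, 0, 1929]) cube([300, 33, 33]);


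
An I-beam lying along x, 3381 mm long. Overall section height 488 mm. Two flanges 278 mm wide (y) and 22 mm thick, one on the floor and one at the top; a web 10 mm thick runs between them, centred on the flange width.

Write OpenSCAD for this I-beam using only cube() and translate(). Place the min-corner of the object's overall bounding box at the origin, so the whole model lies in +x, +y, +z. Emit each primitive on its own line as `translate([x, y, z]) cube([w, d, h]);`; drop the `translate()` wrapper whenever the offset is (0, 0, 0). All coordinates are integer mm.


cube([3381, 278, 22]);
translate([0, 134, 22]) cube([3381, 10, 444]);
translate([0, 0, 466]) cube([3381, 278, 22]);


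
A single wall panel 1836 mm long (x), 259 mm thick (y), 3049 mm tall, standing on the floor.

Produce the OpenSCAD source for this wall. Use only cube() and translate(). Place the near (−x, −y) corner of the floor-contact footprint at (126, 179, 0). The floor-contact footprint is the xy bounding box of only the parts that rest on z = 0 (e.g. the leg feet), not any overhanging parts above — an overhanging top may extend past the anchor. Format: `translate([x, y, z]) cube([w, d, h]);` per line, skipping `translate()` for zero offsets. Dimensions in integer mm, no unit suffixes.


translate([126, 179, 0]) cube([1836, 259, 3049]);


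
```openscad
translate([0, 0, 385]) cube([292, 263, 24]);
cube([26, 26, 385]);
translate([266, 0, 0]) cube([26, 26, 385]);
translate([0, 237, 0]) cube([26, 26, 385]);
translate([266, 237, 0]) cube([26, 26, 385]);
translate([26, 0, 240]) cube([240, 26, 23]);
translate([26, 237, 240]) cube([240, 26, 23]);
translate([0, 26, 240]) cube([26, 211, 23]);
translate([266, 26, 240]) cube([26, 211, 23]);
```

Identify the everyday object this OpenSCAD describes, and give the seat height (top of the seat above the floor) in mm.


A stool. The seat height is 409 mm.

A 292×263×24 slab at z = 385 on four corner posts — a stool. The seat top is 385 + 24 = 409 mm.


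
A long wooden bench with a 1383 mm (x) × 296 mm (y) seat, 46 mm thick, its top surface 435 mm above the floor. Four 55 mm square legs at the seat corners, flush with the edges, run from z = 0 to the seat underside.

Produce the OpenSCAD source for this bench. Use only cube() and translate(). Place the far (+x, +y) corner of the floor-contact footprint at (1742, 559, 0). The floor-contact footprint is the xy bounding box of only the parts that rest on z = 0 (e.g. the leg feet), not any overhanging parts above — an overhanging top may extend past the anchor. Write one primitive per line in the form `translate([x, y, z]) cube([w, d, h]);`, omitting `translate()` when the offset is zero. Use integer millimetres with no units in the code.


// leg_h = 435 − 46 = 389
translate([359, 263, 389]) cube([1383, 296, 46]);
translate([359, 263, 0]) cube([55, 55, 389]);
translate([359, 504, 0]) cube([55, 55, 389]);
translate([1687, 263, 0]) cube([55, 55, 389]);
translate([1687, 504, 0]) cube([55, 55, 389]);


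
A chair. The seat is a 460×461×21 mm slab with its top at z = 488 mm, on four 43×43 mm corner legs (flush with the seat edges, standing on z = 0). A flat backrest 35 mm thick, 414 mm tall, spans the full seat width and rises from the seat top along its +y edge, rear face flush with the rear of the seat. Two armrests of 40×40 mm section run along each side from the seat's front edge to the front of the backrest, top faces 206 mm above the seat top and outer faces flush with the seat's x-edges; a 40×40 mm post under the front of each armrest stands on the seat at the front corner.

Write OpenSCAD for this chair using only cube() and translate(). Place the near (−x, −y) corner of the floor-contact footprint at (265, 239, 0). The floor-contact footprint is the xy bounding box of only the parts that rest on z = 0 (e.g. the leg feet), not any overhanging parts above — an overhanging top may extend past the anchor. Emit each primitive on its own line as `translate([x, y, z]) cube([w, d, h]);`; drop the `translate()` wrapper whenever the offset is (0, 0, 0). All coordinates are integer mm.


// leg_h = 488 - 21 = 467
// arm post h = 206 - 40 = 166
translate([265, 239, 467]) cube([460, 461, 21]);
translate([265, 239, 0]) cube([43, 43, 467]);
translate([682, 239, 0]) cube([43, 43, 467]);
translate([265, 657, 0]) cube([43, 43, 467]);
translate([682, 657, 0]) cube([43, 43, 467]);
translate([265, 665, 488]) cube([460, 35, 414]);
translate([265, 239, 654]) cube([40, 426, 40]);
translate([685, 239, 654]) cube([40, 426, 40]);
translate([265, 239, 488]) cube([40, 40, 166]);
translate([685, 239, 488]) cube([40, 40, 166]);


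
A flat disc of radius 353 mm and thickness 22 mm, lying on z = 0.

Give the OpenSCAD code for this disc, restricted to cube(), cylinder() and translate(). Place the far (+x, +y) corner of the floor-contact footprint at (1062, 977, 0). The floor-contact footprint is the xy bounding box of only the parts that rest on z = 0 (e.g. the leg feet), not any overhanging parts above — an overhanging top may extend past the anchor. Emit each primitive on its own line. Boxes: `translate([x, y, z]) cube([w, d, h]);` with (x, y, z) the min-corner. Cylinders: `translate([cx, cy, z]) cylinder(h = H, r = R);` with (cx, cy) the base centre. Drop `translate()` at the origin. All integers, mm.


translate([709, 624, 0]) cylinder(h = 22, r = 353);


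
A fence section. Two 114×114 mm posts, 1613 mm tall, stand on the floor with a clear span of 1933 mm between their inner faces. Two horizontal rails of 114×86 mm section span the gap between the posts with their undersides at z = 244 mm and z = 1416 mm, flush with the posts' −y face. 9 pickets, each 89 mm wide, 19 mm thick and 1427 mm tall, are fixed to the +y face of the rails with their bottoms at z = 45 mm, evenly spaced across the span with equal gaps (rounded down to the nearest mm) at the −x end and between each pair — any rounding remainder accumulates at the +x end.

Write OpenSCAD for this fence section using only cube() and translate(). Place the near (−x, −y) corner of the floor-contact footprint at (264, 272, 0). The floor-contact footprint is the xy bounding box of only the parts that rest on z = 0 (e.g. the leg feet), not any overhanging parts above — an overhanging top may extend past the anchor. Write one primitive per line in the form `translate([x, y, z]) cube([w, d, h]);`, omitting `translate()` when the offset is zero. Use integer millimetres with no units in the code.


translate([264, 272, 0]) cube([114, 114, 1613]);
translate([2311, 272, 0]) cube([114, 114, 1613]);
translate([378, 272, 244]) cube([1933, 114, 86]);
translate([378, 272, 1416]) cube([1933, 114, 86]);
translate([491, 386, 45]) cube([89, 19, 1427]);
translate([693, 386, 45]) cube([89, 19, 1427]);
translate([895, 386, 45]) cube([89, 19, 1427]);
translate([1097, 386, 45]) cube([89, 19, 1427]);
translate([1299, 386, 45]) cube([89, 19, 1427]);
translate([1501, 386, 45]) cube([89, 19, 1427]);
translate([1703, 386, 45]) cube([89, 19, 1427]);
translate([1905, 386, 45]) cube([89, 19, 1427]);
translate([2107, 386, 45]) cube([89, 19, 1427]);


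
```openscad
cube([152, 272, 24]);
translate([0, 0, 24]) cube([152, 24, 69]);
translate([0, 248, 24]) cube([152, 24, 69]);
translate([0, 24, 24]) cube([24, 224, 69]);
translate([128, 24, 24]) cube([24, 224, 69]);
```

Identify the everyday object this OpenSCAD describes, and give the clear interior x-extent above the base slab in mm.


An open box. The internal width is 104 mm.

A 152×272 base slab with four walls standing on it — an open box. The base is 152 mm wide and the walls are 24 mm thick, so the internal width is 152 − 2 × 24 = 104 mm.


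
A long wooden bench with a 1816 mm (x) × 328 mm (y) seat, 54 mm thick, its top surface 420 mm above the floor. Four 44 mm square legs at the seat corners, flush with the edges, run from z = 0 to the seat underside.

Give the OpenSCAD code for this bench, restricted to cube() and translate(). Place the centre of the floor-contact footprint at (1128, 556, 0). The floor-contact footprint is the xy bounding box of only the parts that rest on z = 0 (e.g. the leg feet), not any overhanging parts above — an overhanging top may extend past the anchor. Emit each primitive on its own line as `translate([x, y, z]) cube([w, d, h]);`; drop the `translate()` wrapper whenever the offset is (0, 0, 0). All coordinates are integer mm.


translate([220, 392, 366]) cube([1816, 328, 54]);
translate([220, 392, 0]) cube([44, 44, 366]);
translate([220, 676, 0]) cube([44, 44, 366]);
translate([1992, 392, 0]) cube([44, 44, 366]);
translate([1992, 676, 0]) cube([44, 44, 366]);


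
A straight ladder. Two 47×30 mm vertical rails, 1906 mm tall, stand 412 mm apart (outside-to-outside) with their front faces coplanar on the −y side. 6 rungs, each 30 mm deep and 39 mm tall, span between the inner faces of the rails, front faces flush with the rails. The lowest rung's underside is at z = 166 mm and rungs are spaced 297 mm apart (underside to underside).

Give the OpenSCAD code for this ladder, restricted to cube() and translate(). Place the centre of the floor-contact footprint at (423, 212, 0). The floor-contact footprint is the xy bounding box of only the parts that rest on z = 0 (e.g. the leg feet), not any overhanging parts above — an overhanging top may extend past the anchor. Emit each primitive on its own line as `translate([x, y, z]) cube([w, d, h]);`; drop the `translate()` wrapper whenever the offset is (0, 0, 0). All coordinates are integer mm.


// rung span = 412 - 2*47 = 318
// rung[k] z = 166 + k*297
translate([217, 197, 0]) cube([47, 30, 1906]);
translate([582, 197, 0]) cube([47, 30, 1906]);
translate([264, 197, 166]) cube([318, 30, 39]);
translate([264, 197, 463]) cube([318, 30, 39]);
translate([264, 197, 760]) cube([318, 30, 39]);
translate([264, 197, 1057]) cube([318, 30, 39]);
translate([264, 197, 1354]) cube([318, 30, 39]);
translate([264, 197, 1651]) cube([318, 30, 39]);


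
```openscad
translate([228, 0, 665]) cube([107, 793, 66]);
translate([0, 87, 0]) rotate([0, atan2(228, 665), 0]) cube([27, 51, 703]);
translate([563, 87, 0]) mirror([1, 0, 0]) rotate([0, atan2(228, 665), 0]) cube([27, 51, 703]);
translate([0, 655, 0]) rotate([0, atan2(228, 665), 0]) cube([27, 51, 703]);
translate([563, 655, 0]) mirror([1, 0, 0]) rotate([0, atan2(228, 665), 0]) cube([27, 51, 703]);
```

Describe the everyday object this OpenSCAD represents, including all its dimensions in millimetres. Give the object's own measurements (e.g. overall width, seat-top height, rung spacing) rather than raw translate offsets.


A sawhorse. A 107×793×66 mm beam (x, y, z) sits on two A-frame leg pairs. Each pair is two raked legs of 27×51 mm section (51 mm along y) splaying symmetrically in x. Each leg rises 665 mm vertically over 228 mm of horizontal reach and is 703 mm long along its own axis. Every leg's outer bottom edge rests on the floor and its outer top edge meets a bottom edge of the beam — the left legs (tilting toward +x) meet the beam's −x bottom edge, the right legs (their mirror images, tilting toward −x) meet its +x bottom edge — so the leg tops tuck under the beam, the beam's underside is 665 mm above the floor, and the feet are 563 mm apart outside-to-outside with the beam centred between them. The two leg pairs are set in 87 mm from either end of the beam.
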